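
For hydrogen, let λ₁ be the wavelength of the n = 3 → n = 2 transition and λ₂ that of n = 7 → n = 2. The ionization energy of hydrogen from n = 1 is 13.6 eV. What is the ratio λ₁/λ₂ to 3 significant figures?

λ ∝ 1/ΔE ∝ 1/(1/n_f² − 1/n_i²), and the Z² and hc factors cancel in the ratio.
λ₁/λ₂ = (1/2² − 1/7²)/(1/2² − 1/3²) = 0.2296/0.1389 = 1.65.

1.65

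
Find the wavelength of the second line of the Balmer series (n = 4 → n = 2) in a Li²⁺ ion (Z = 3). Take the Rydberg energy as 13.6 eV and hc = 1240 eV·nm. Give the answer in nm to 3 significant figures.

54.0 nm

The Balmer series terminates on n_f = 2; the second line has n_i = 2+2 = 4.
ΔE = 122.4 × (1/2² − 1/4²) = 22.95 eV.
λ = 1240 / 22.95 = 54.0 nm.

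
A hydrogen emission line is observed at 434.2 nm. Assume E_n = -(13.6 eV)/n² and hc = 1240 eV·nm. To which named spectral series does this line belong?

ΔE = 1240/434.2 = 2.856 eV.
This matches 13.6 × (1/2² − 1/5²), so n_f = 2: the Balmer series.

Balmer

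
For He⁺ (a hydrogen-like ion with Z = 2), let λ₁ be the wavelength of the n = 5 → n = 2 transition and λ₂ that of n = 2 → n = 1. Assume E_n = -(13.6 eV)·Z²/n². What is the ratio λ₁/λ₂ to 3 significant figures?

λ ∝ 1/ΔE ∝ 1/(1/n_f² − 1/n_i²), and the Z² and hc factors cancel in the ratio.
λ₁/λ₂ = (1/1² − 1/2²)/(1/2² − 1/5²) = 0.7500/0.2100 = 3.57.

3.57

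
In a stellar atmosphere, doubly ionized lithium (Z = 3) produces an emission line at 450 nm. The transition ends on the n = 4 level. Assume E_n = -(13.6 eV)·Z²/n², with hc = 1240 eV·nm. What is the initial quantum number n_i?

The photon energy is ΔE = hc/λ = 1240 / 450 = 2.756 eV.
With Z = 3, ΔE = 122.4 × (1/n_f² − 1/n_i²), so 1/n_f² − 1/n_i² = 0.02251.
With n_f = 4: 1/n_i² = 1/16 − 0.02251 = 0.03999, so n_i ≈ 5.00.

n_i = 5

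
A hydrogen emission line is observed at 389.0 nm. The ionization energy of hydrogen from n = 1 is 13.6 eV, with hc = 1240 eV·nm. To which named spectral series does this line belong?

Balmer

ΔE = 1240/389.0 = 3.188 eV.
This matches 13.6 × (1/2² − 1/8²), so n_f = 2: the Balmer series.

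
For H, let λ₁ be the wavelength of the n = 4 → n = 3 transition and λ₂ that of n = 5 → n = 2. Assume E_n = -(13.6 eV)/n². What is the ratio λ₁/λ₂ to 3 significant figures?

λ ∝ 1/ΔE ∝ 1/(1/n_f² − 1/n_i²), and the Z² and hc factors cancel in the ratio.
λ₁/λ₂ = (1/2² − 1/5²)/(1/3² − 1/4²) = 0.2100/0.04861 = 4.32.

4.32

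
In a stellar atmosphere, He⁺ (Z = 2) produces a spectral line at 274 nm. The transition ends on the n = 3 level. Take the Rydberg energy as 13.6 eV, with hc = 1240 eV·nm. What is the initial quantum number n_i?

The photon energy is ΔE = hc/λ = 1240 / 274 = 4.526 eV.
With Z = 2, ΔE = 54.40 × (1/n_f² − 1/n_i²), so 1/n_f² − 1/n_i² = 0.08319.
With n_f = 3: 1/n_i² = 1/9 − 0.08319 = 0.02792, so n_i ≈ 5.98.

n_i = 6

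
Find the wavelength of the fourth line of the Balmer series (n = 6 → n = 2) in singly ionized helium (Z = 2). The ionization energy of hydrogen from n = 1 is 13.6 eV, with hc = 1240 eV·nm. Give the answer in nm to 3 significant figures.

103 nm

The Balmer series terminates on n_f = 2; the fourth line has n_i = 2+4 = 6.
ΔE = 54.40 × (1/2² − 1/6²) = 12.09 eV.
λ = 1240 / 12.09 = 103 nm.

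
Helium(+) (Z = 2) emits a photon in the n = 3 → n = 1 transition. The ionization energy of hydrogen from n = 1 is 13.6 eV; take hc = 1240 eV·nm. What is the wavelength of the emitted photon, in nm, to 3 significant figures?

For Z = 2 the level energies scale as Z², so the effective Rydberg energy is 13.6 × 4 = 54.40 eV.
ΔE = 54.40 × (1/1² − 1/3²) = 54.40 × 0.8889 = 48.36 eV.
λ = hc/ΔE = 1240 / 48.36 = 25.6 nm.

25.6 nm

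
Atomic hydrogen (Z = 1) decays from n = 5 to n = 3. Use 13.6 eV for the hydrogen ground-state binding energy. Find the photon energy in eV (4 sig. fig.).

E_5 = −13.60/25 = −0.5440 eV and E_3 = −13.60/9 = −1.511 eV.
The photon energy is |E_5 − E_3| = 0.9671 eV.

0.9671 eV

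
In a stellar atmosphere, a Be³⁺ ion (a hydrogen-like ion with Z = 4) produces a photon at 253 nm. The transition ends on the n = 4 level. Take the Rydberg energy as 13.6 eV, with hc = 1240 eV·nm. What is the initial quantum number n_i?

The photon energy is ΔE = hc/λ = 1240 / 253 = 4.901 eV.
With Z = 4, ΔE = 217.6 × (1/n_f² − 1/n_i²), so 1/n_f² − 1/n_i² = 0.02252.
With n_f = 4: 1/n_i² = 1/16 − 0.02252 = 0.03998, so n_i ≈ 5.00.

n_i = 5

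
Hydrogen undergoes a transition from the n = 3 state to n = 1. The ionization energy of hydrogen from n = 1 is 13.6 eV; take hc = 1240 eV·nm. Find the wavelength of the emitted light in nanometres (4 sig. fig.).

ΔE = 13.60 × (1/1² − 1/3²) = 13.60 × 0.8889 = 12.09 eV.
λ = hc/ΔE = 1240 / 12.09 = 102.6 nm.
This line belongs to the Lyman series.

102.6 nm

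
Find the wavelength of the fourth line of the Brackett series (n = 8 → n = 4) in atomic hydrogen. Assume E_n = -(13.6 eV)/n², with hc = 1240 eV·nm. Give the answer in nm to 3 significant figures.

The Brackett series terminates on n_f = 4; the fourth line has n_i = 4+4 = 8.
ΔE = 13.60 × (1/4² − 1/8²) = 0.6375 eV.
λ = 1240 / 0.6375 = 1950 nm.

1950 nm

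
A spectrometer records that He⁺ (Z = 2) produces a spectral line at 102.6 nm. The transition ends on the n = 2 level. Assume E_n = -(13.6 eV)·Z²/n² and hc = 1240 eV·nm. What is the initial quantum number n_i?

n_i = 6

The photon energy is ΔE = hc/λ = 1240 / 102.6 = 12.09 eV.
With Z = 2, ΔE = 54.40 × (1/n_f² − 1/n_i²), so 1/n_f² − 1/n_i² = 0.2222.
With n_f = 2: 1/n_i² = 1/4 − 0.2222 = 0.02784, so n_i ≈ 5.99.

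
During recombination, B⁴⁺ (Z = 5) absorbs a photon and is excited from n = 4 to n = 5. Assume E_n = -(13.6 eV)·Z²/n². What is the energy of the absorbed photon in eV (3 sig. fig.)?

7.65 eV

The Bohr energies scale as Z², so for Z = 5: E_n = −340.0/n² eV.
E_5 = −340.0/25 = −13.60 eV and E_4 = −340.0/16 = −21.25 eV.
The photon energy is |E_5 − E_4| = 7.65 eV.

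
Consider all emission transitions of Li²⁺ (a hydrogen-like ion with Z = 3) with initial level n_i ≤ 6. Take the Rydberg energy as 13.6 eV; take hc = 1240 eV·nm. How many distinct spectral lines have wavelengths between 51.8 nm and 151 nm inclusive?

Enumerate all n_i → n_f pairs with 1 ≤ n_f < n_i ≤ 6 and compute λ = 1240 / [13.6·9·(1/n_f² − 1/n_i²)].
Lines falling in [51.8, 151] nm: 4→2 (54.03 nm), 3→2 (72.94 nm), 6→3 (121.6 nm), 5→3 (142.5 nm).

4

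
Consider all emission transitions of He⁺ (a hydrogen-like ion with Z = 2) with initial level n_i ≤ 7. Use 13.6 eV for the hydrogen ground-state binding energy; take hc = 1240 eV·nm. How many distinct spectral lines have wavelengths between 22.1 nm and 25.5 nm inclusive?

4

Enumerate all n_i → n_f pairs with 1 ≤ n_f < n_i ≤ 7 and compute λ = 1240 / [13.6·4·(1/n_f² − 1/n_i²)].
Lines falling in [22.1, 25.5] nm: 7→1 (23.27 nm), 6→1 (23.45 nm), 5→1 (23.74 nm), 4→1 (24.31 nm).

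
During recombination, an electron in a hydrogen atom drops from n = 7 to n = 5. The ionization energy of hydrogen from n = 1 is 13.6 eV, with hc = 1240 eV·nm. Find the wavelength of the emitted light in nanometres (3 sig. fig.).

4650 nm

ΔE = 13.60 × (1/5² − 1/7²) = 13.60 × 0.01959 = 0.2664 eV.
λ = hc/ΔE = 1240 / 0.2664 = 4650 nm.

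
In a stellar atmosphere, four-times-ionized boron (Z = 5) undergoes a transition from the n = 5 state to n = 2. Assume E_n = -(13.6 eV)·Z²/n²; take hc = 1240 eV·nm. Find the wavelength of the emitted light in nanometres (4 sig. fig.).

For Z = 5 the level energies scale as Z², so the effective Rydberg energy is 13.6 × 25 = 340.0 eV.
ΔE = 340.0 × (1/2² − 1/5²) = 340.0 × 0.2100 = 71.40 eV.
λ = hc/ΔE = 1240 / 71.40 = 17.37 nm.

17.37 nm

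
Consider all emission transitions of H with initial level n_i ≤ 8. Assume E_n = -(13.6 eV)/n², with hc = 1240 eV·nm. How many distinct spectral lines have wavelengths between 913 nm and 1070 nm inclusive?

Enumerate all n_i → n_f pairs with 1 ≤ n_f < n_i ≤ 8 and compute λ = 1240 / [13.6·1·(1/n_f² − 1/n_i²)].
Lines falling in [913, 1070] nm: 8→3 (954.9 nm), 7→3 (1005 nm).

2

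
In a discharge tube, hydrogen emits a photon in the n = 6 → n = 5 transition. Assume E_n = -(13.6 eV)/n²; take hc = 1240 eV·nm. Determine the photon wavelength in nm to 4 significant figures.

7460 nm

ΔE = 13.60 × (1/5² − 1/6²) = 13.60 × 0.01222 = 0.1662 eV.
λ = hc/ΔE = 1240 / 0.1662 = 7460 nm.
This line belongs to the Pfund series.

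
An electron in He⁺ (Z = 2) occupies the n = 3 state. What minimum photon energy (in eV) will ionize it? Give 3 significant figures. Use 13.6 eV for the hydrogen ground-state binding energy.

6.04 eV

E_n = −13.6 Z²/n² = −54.40/n² eV for Z = 2.
E_3 = −54.40/9 = −6.04 eV, so ionization (to E = 0) requires 6.04 eV.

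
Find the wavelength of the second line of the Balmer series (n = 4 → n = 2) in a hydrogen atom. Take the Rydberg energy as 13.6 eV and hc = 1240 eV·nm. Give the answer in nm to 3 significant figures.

486 nm

The Balmer series terminates on n_f = 2; the second line has n_i = 2+2 = 4.
ΔE = 13.60 × (1/2² − 1/4²) = 2.550 eV.
λ = 1240 / 2.550 = 486 nm.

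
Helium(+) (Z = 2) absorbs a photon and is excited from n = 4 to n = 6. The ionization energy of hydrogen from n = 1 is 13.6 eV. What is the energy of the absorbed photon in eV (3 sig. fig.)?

The Bohr energies scale as Z², so for Z = 2: E_n = −54.40/n² eV.
E_6 = −54.40/36 = −1.511 eV and E_4 = −54.40/16 = −3.400 eV.
The photon energy is |E_6 − E_4| = 1.89 eV.

1.89 eV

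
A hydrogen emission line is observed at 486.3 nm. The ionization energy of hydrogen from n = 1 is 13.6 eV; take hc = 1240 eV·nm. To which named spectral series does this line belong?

Balmer

ΔE = 1240/486.3 = 2.550 eV.
This matches 13.6 × (1/2² − 1/4²), so n_f = 2: the Balmer series.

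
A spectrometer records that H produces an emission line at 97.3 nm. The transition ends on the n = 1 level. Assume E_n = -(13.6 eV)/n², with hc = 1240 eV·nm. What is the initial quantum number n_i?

The photon energy is ΔE = hc/λ = 1240 / 97.3 = 12.74 eV.
With Z = 1, ΔE = 13.60 × (1/n_f² − 1/n_i²), so 1/n_f² − 1/n_i² = 0.9371.
With n_f = 1: 1/n_i² = 1/1 − 0.9371 = 0.06293, so n_i ≈ 3.99.

n_i = 4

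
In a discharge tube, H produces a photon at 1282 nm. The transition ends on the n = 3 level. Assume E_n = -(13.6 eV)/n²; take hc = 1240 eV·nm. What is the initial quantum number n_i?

n_i = 5

The photon energy is ΔE = hc/λ = 1240 / 1282 = 0.9672 eV.
With Z = 1, ΔE = 13.60 × (1/n_f² − 1/n_i²), so 1/n_f² − 1/n_i² = 0.07112.
With n_f = 3: 1/n_i² = 1/9 − 0.07112 = 0.03999, so n_i ≈ 5.00.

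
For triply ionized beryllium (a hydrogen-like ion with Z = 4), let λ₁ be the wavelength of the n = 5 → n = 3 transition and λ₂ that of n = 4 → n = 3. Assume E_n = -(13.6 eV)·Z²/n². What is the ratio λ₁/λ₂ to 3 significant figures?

λ ∝ 1/ΔE ∝ 1/(1/n_f² − 1/n_i²), and the Z² and hc factors cancel in the ratio.
λ₁/λ₂ = (1/3² − 1/4²)/(1/3² − 1/5²) = 0.04861/0.07111 = 0.684.

0.684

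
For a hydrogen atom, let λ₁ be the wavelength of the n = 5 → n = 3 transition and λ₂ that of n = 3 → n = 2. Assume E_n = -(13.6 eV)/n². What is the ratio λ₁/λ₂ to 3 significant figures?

1.95

λ ∝ 1/ΔE ∝ 1/(1/n_f² − 1/n_i²), and the Z² and hc factors cancel in the ratio.
λ₁/λ₂ = (1/2² − 1/3²)/(1/3² − 1/5²) = 0.1389/0.07111 = 1.95.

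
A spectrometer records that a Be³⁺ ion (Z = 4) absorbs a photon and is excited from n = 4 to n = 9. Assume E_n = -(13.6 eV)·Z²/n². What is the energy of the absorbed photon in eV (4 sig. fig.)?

The Bohr energies scale as Z², so for Z = 4: E_n = −217.6/n² eV.
E_9 = −217.6/81 = −2.686 eV and E_4 = −217.6/16 = −13.60 eV.
The photon energy is |E_9 − E_4| = 10.91 eV.

10.91 eV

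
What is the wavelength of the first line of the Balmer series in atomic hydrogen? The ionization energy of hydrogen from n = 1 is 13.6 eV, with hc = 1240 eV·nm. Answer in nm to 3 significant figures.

The Balmer series terminates on n_f = 2; the first line has n_i = 2+1 = 3.
ΔE = 13.60 × (1/2² − 1/3²) = 1.889 eV.
λ = 1240 / 1.889 = 656 nm.

656 nm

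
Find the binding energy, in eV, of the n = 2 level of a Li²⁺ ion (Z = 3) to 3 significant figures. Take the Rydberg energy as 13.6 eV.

30.6 eV

E_n = −13.6 Z²/n² = −122.4/n² eV for Z = 3.
E_2 = −122.4/4 = −30.6 eV, so ionization (to E = 0) requires 30.6 eV.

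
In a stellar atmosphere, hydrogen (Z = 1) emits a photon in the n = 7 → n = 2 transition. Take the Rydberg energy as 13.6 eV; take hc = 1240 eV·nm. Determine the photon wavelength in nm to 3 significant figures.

ΔE = 13.60 × (1/2² − 1/7²) = 13.60 × 0.2296 = 3.122 eV.
λ = hc/ΔE = 1240 / 3.122 = 397 nm.
This line belongs to the Balmer series.

397 nm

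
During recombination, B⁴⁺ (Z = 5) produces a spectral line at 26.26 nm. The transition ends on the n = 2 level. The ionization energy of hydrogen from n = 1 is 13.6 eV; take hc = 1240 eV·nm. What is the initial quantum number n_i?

n_i = 3

The photon energy is ΔE = hc/λ = 1240 / 26.26 = 47.22 eV.
With Z = 5, ΔE = 340.0 × (1/n_f² − 1/n_i²), so 1/n_f² − 1/n_i² = 0.1389.
With n_f = 2: 1/n_i² = 1/4 − 0.1389 = 0.1111, so n_i ≈ 3.00.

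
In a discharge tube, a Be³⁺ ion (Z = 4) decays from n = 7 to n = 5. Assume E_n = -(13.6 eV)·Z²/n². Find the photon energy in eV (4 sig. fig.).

The Bohr energies scale as Z², so for Z = 4: E_n = −217.6/n² eV.
E_7 = −217.6/49 = −4.441 eV and E_5 = −217.6/25 = −8.704 eV.
The photon energy is |E_7 − E_5| = 4.263 eV.

4.263 eV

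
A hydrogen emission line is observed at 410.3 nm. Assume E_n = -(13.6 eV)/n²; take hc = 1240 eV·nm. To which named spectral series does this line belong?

ΔE = 1240/410.3 = 3.022 eV.
This matches 13.6 × (1/2² − 1/6²), so n_f = 2: the Balmer series.

Balmer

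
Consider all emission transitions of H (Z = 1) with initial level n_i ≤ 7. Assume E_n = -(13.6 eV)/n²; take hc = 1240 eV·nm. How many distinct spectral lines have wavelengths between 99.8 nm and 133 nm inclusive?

2

Enumerate all n_i → n_f pairs with 1 ≤ n_f < n_i ≤ 7 and compute λ = 1240 / [13.6·1·(1/n_f² − 1/n_i²)].
Lines falling in [99.8, 133] nm: 3→1 (102.6 nm), 2→1 (121.6 nm).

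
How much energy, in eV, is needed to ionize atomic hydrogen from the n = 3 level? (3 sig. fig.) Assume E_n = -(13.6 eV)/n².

E_3 = −13.60/9 = −1.51 eV, so ionization (to E = 0) requires 1.51 eV.

1.51 eV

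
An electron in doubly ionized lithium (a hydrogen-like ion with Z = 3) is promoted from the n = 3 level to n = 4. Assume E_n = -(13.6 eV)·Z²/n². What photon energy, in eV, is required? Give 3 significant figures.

The Bohr energies scale as Z², so for Z = 3: E_n = −122.4/n² eV.
E_4 = −122.4/16 = −7.650 eV and E_3 = −122.4/9 = −13.60 eV.
The photon energy is |E_4 − E_3| = 5.95 eV.

5.95 eV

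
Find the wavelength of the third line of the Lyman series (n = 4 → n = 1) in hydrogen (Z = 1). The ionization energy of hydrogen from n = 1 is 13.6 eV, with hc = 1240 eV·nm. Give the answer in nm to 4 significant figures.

The Lyman series terminates on n_f = 1; the third line has n_i = 1+3 = 4.
ΔE = 13.60 × (1/1² − 1/4²) = 12.75 eV.
λ = 1240 / 12.75 = 97.25 nm.

97.25 nm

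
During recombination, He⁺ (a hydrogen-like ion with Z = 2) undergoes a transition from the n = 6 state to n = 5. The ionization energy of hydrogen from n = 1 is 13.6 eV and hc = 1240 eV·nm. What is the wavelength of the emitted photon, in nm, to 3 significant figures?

1860 nm

For Z = 2 the level energies scale as Z², so the effective Rydberg energy is 13.6 × 4 = 54.40 eV.
ΔE = 54.40 × (1/5² − 1/6²) = 54.40 × 0.01222 = 0.6649 eV.
λ = hc/ΔE = 1240 / 0.6649 = 1860 nm.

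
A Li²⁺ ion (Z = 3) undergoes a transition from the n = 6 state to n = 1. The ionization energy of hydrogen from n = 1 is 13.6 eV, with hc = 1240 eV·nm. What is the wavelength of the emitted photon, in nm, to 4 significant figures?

For Z = 3 the level energies scale as Z², so the effective Rydberg energy is 13.6 × 9 = 122.4 eV.
ΔE = 122.4 × (1/1² − 1/6²) = 122.4 × 0.9722 = 119.0 eV.
λ = hc/ΔE = 1240 / 119.0 = 10.42 nm.

10.42 nm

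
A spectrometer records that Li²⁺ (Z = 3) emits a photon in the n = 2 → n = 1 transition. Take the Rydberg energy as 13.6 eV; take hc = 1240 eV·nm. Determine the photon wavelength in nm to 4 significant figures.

13.51 nm

For Z = 3 the level energies scale as Z², so the effective Rydberg energy is 13.6 × 9 = 122.4 eV.
ΔE = 122.4 × (1/1² − 1/2²) = 122.4 × 0.7500 = 91.80 eV.
λ = hc/ΔE = 1240 / 91.80 = 13.51 nm.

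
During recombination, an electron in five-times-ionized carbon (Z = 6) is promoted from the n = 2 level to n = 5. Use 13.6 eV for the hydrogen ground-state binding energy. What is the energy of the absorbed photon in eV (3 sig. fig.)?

103 eV

The Bohr energies scale as Z², so for Z = 6: E_n = −489.6/n² eV.
E_5 = −489.6/25 = −19.58 eV and E_2 = −489.6/4 = −122.4 eV.
The photon energy is |E_5 − E_2| = 103 eV.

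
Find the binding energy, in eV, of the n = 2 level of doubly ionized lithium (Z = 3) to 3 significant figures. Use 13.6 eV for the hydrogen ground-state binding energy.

30.6 eV

E_n = −13.6 Z²/n² = −122.4/n² eV for Z = 3.
E_2 = −122.4/4 = −30.6 eV, so ionization (to E = 0) requires 30.6 eV.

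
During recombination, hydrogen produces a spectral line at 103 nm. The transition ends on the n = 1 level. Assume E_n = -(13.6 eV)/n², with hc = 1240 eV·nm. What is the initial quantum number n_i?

The photon energy is ΔE = hc/λ = 1240 / 103 = 12.04 eV.
With Z = 1, ΔE = 13.60 × (1/n_f² − 1/n_i²), so 1/n_f² − 1/n_i² = 0.8852.
With n_f = 1: 1/n_i² = 1/1 − 0.8852 = 0.1148, so n_i ≈ 2.95.

n_i = 3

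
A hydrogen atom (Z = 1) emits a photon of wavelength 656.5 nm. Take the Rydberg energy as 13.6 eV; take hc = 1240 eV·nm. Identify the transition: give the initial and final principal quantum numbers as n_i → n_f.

n_i = 3, n_f = 2

The photon energy is ΔE = hc/λ = 1240 / 656.5 = 1.889 eV.
With Z = 1, ΔE = 13.60 × (1/n_f² − 1/n_i²), so 1/n_f² − 1/n_i² = 0.1389.
Trying n_f = 2 gives 1/n_i² = 0.1111, i.e. n_i ≈ 3; this pair matches.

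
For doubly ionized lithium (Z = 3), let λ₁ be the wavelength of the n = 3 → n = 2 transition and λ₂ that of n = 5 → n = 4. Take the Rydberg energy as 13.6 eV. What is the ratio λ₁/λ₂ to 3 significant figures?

λ ∝ 1/ΔE ∝ 1/(1/n_f² − 1/n_i²), and the Z² and hc factors cancel in the ratio.
λ₁/λ₂ = (1/4² − 1/5²)/(1/2² − 1/3²) = 0.02250/0.1389 = 0.162.

0.162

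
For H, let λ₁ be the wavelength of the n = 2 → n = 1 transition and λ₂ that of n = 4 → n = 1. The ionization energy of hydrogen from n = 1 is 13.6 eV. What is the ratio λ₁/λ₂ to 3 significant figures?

1.25

λ ∝ 1/ΔE ∝ 1/(1/n_f² − 1/n_i²), and the Z² and hc factors cancel in the ratio.
λ₁/λ₂ = (1/1² − 1/4²)/(1/1² − 1/2²) = 0.9375/0.7500 = 1.25.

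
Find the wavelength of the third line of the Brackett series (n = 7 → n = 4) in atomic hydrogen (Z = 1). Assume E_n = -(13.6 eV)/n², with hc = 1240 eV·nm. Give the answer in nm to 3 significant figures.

2170 nm

The Brackett series terminates on n_f = 4; the third line has n_i = 4+3 = 7.
ΔE = 13.60 × (1/4² − 1/7²) = 0.5724 eV.
λ = 1240 / 0.5724 = 2170 nm.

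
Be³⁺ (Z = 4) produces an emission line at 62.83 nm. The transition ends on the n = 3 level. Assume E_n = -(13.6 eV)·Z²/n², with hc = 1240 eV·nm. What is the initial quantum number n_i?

The photon energy is ΔE = hc/λ = 1240 / 62.83 = 19.74 eV.
With Z = 4, ΔE = 217.6 × (1/n_f² − 1/n_i²), so 1/n_f² − 1/n_i² = 0.09070.
With n_f = 3: 1/n_i² = 1/9 − 0.09070 = 0.02041, so n_i ≈ 7.00.

n_i = 7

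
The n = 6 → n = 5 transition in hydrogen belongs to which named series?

The series is set by the lower level: n_f = 5 is the Pfund series.

Pfund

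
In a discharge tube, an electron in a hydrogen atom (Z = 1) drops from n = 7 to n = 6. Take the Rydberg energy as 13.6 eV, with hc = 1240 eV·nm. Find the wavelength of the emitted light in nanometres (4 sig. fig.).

ΔE = 13.60 × (1/6² − 1/7²) = 13.60 × 0.007370 = 0.1002 eV.
λ = hc/ΔE = 1240 / 0.1002 = 12370 nm.

12370 nm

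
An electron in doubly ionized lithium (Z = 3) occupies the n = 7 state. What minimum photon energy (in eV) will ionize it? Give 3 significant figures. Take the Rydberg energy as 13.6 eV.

2.50 eV

E_n = −13.6 Z²/n² = −122.4/n² eV for Z = 3.
E_7 = −122.4/49 = −2.50 eV, so ionization (to E = 0) requires 2.50 eV.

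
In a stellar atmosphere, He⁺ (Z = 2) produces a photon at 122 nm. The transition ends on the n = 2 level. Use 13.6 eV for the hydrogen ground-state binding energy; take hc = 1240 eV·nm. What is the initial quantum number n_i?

The photon energy is ΔE = hc/λ = 1240 / 122 = 10.16 eV.
With Z = 2, ΔE = 54.40 × (1/n_f² − 1/n_i²), so 1/n_f² − 1/n_i² = 0.1868.
With n_f = 2: 1/n_i² = 1/4 − 0.1868 = 0.06316, so n_i ≈ 3.98.

n_i = 4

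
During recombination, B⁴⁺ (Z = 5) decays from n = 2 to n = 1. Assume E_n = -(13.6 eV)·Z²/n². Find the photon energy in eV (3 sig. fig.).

255 eV

The Bohr energies scale as Z², so for Z = 5: E_n = −340.0/n² eV.
E_2 = −340.0/4 = −85.00 eV and E_1 = −340.0/1 = −340.0 eV.
The photon energy is |E_2 − E_1| = 255 eV.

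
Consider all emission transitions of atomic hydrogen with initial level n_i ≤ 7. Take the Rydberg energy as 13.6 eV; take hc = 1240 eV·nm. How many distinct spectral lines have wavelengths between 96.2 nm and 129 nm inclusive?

Enumerate all n_i → n_f pairs with 1 ≤ n_f < n_i ≤ 7 and compute λ = 1240 / [13.6·1·(1/n_f² − 1/n_i²)].
Lines falling in [96.2, 129] nm: 4→1 (97.25 nm), 3→1 (102.6 nm), 2→1 (121.6 nm).

3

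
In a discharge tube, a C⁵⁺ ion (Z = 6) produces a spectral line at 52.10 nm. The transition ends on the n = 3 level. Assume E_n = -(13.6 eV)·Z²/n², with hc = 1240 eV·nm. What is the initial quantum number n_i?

n_i = 4

The photon energy is ΔE = hc/λ = 1240 / 52.10 = 23.80 eV.
With Z = 6, ΔE = 489.6 × (1/n_f² − 1/n_i²), so 1/n_f² − 1/n_i² = 0.04861.
With n_f = 3: 1/n_i² = 1/9 − 0.04861 = 0.06250, so n_i ≈ 4.00.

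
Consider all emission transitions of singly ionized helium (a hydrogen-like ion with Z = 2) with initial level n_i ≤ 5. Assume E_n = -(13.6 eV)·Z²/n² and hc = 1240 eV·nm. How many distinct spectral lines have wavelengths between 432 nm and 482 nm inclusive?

Enumerate all n_i → n_f pairs with 1 ≤ n_f < n_i ≤ 5 and compute λ = 1240 / [13.6·4·(1/n_f² − 1/n_i²)].
Lines falling in [432, 482] nm: 4→3 (468.9 nm).

1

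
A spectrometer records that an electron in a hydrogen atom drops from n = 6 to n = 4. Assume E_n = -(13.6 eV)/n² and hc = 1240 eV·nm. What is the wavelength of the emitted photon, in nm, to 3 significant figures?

2630 nm

ΔE = 13.60 × (1/4² − 1/6²) = 13.60 × 0.03472 = 0.4722 eV.
λ = hc/ΔE = 1240 / 0.4722 = 2630 nm.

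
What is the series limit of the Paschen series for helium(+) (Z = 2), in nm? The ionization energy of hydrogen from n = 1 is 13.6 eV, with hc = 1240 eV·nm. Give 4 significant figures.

205.1 nm

The Paschen series has lower level n_f = 3; the series limit corresponds to n_i → ∞.
ΔE_max = 13.6 × 4 / 3² = 6.044 eV.
λ_min = 1240 / 6.044 = 205.1 nm.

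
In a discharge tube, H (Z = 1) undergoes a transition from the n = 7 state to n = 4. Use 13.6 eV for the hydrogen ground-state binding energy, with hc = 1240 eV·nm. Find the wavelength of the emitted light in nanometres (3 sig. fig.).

2170 nm

ΔE = 13.60 × (1/4² − 1/7²) = 13.60 × 0.04209 = 0.5724 eV.
λ = hc/ΔE = 1240 / 0.5724 = 2170 nm.
This line belongs to the Brackett series.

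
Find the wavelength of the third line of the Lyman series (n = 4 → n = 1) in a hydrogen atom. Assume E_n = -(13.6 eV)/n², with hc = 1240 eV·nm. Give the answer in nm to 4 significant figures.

The Lyman series terminates on n_f = 1; the third line has n_i = 1+3 = 4.
ΔE = 13.60 × (1/1² − 1/4²) = 12.75 eV.
λ = 1240 / 12.75 = 97.25 nm.

97.25 nm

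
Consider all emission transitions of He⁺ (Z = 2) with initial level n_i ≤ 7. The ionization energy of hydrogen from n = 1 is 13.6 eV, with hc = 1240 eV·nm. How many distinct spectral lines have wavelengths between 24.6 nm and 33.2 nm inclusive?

2

Enumerate all n_i → n_f pairs with 1 ≤ n_f < n_i ≤ 7 and compute λ = 1240 / [13.6·4·(1/n_f² − 1/n_i²)].
Lines falling in [24.6, 33.2] nm: 3→1 (25.64 nm), 2→1 (30.39 nm).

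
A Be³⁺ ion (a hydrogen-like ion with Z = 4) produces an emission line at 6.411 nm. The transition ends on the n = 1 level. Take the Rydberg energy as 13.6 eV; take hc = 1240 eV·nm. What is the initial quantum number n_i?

The photon energy is ΔE = hc/λ = 1240 / 6.411 = 193.4 eV.
With Z = 4, ΔE = 217.6 × (1/n_f² − 1/n_i²), so 1/n_f² − 1/n_i² = 0.8889.
With n_f = 1: 1/n_i² = 1/1 − 0.8889 = 0.1111, so n_i ≈ 3.00.

n_i = 3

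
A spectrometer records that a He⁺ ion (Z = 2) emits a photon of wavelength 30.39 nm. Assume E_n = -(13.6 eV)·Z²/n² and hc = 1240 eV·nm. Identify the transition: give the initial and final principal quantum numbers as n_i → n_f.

The photon energy is ΔE = hc/λ = 1240 / 30.39 = 40.80 eV.
With Z = 2, ΔE = 54.40 × (1/n_f² − 1/n_i²), so 1/n_f² − 1/n_i² = 0.7501.
Trying n_f = 1 gives 1/n_i² = 0.2499, i.e. n_i ≈ 2; this pair matches.

n_i = 2, n_f = 1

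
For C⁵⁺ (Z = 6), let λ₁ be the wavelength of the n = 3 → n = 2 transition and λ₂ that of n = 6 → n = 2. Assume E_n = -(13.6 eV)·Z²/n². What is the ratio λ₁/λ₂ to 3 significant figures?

1.60

λ ∝ 1/ΔE ∝ 1/(1/n_f² − 1/n_i²), and the Z² and hc factors cancel in the ratio.
λ₁/λ₂ = (1/2² − 1/6²)/(1/2² − 1/3²) = 0.2222/0.1389 = 1.60.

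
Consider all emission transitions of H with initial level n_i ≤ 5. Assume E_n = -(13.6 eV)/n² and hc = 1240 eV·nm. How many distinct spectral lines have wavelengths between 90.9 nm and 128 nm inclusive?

Enumerate all n_i → n_f pairs with 1 ≤ n_f < n_i ≤ 5 and compute λ = 1240 / [13.6·1·(1/n_f² − 1/n_i²)].
Lines falling in [90.9, 128] nm: 5→1 (94.98 nm), 4→1 (97.25 nm), 3→1 (102.6 nm), 2→1 (121.6 nm).

4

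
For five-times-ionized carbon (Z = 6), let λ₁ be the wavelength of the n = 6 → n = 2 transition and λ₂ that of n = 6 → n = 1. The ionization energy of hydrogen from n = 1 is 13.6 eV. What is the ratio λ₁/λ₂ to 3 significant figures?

λ ∝ 1/ΔE ∝ 1/(1/n_f² − 1/n_i²), and the Z² and hc factors cancel in the ratio.
λ₁/λ₂ = (1/1² − 1/6²)/(1/2² − 1/6²) = 0.9722/0.2222 = 4.38.

4.38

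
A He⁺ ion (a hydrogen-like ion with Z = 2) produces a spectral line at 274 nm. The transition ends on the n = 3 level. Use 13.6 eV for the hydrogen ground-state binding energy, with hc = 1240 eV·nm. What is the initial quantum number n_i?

The photon energy is ΔE = hc/λ = 1240 / 274 = 4.526 eV.
With Z = 2, ΔE = 54.40 × (1/n_f² − 1/n_i²), so 1/n_f² − 1/n_i² = 0.08319.
With n_f = 3: 1/n_i² = 1/9 − 0.08319 = 0.02792, so n_i ≈ 5.98.

n_i = 6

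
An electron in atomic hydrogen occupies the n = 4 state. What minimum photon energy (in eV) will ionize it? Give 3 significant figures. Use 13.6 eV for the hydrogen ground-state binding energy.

E_4 = −13.60/16 = −0.850 eV, so ionization (to E = 0) requires 0.850 eV.

0.850 eV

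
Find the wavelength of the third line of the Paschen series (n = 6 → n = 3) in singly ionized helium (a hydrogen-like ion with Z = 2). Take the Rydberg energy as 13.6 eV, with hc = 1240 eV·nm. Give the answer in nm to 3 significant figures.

The Paschen series terminates on n_f = 3; the third line has n_i = 3+3 = 6.
ΔE = 54.40 × (1/3² − 1/6²) = 4.533 eV.
λ = 1240 / 4.533 = 274 nm.

274 nm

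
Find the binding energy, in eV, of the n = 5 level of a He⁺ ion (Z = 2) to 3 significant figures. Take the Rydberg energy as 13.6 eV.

2.18 eV

E_n = −13.6 Z²/n² = −54.40/n² eV for Z = 2.
E_5 = −54.40/25 = −2.18 eV, so ionization (to E = 0) requires 2.18 eV.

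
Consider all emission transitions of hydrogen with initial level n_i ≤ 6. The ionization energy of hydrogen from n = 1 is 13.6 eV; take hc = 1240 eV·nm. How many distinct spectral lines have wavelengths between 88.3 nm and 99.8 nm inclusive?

Enumerate all n_i → n_f pairs with 1 ≤ n_f < n_i ≤ 6 and compute λ = 1240 / [13.6·1·(1/n_f² − 1/n_i²)].
Lines falling in [88.3, 99.8] nm: 6→1 (93.78 nm), 5→1 (94.98 nm), 4→1 (97.25 nm).

3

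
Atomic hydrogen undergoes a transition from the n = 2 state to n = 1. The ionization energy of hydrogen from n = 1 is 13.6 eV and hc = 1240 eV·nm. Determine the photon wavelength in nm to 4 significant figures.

ΔE = 13.60 × (1/1² − 1/2²) = 13.60 × 0.7500 = 10.20 eV.
λ = hc/ΔE = 1240 / 10.20 = 121.6 nm.
This line belongs to the Lyman series.

121.6 nm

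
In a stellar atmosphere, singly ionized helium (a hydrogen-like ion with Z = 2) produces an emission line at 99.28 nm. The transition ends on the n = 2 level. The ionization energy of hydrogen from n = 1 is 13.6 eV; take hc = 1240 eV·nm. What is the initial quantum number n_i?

The photon energy is ΔE = hc/λ = 1240 / 99.28 = 12.49 eV.
With Z = 2, ΔE = 54.40 × (1/n_f² − 1/n_i²), so 1/n_f² − 1/n_i² = 0.2296.
With n_f = 2: 1/n_i² = 1/4 − 0.2296 = 0.02041, so n_i ≈ 7.00.

n_i = 7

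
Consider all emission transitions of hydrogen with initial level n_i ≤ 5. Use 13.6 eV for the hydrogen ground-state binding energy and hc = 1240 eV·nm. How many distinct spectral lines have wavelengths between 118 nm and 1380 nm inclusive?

Enumerate all n_i → n_f pairs with 1 ≤ n_f < n_i ≤ 5 and compute λ = 1240 / [13.6·1·(1/n_f² − 1/n_i²)].
Lines falling in [118, 1380] nm: 2→1 (121.6 nm), 5→2 (434.2 nm), 4→2 (486.3 nm), 3→2 (656.5 nm), 5→3 (1282 nm).

5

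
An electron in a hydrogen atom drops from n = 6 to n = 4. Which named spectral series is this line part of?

Brackett

The series is set by the lower level: n_f = 4 is the Brackett series.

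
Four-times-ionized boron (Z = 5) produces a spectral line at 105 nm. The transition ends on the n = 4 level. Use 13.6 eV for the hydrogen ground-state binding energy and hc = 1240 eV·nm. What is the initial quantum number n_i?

n_i = 6

The photon energy is ΔE = hc/λ = 1240 / 105 = 11.81 eV.
With Z = 5, ΔE = 340.0 × (1/n_f² − 1/n_i²), so 1/n_f² − 1/n_i² = 0.03473.
With n_f = 4: 1/n_i² = 1/16 − 0.03473 = 0.02777, so n_i ≈ 6.00.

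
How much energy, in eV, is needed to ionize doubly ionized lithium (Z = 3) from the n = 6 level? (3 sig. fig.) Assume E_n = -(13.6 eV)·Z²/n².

E_n = −13.6 Z²/n² = −122.4/n² eV for Z = 3.
E_6 = −122.4/36 = −3.40 eV, so ionization (to E = 0) requires 3.40 eV.

3.40 eV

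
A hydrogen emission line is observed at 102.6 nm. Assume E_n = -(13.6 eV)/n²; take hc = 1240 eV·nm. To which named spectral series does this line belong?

ΔE = 1240/102.6 = 12.09 eV.
This matches 13.6 × (1/1² − 1/3²), so n_f = 1: the Lyman series.

Lyman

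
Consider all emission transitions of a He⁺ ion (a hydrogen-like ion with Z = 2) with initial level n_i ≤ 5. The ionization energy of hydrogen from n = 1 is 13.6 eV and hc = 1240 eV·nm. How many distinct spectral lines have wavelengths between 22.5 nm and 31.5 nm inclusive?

Enumerate all n_i → n_f pairs with 1 ≤ n_f < n_i ≤ 5 and compute λ = 1240 / [13.6·4·(1/n_f² − 1/n_i²)].
Lines falling in [22.5, 31.5] nm: 5→1 (23.74 nm), 4→1 (24.31 nm), 3→1 (25.64 nm), 2→1 (30.39 nm).

4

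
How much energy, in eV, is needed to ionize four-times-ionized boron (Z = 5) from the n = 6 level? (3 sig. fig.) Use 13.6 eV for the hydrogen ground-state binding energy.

E_n = −13.6 Z²/n² = −340.0/n² eV for Z = 5.
E_6 = −340.0/36 = −9.44 eV, so ionization (to E = 0) requires 9.44 eV.

9.44 eV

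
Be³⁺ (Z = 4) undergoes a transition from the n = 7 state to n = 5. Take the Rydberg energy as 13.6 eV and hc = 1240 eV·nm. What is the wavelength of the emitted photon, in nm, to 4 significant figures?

For Z = 4 the level energies scale as Z², so the effective Rydberg energy is 13.6 × 16 = 217.6 eV.
ΔE = 217.6 × (1/5² − 1/7²) = 217.6 × 0.01959 = 4.263 eV.
λ = hc/ΔE = 1240 / 4.263 = 290.9 nm.

290.9 nm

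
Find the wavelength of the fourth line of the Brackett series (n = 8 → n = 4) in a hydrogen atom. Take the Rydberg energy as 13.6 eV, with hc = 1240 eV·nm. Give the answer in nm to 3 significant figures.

The Brackett series terminates on n_f = 4; the fourth line has n_i = 4+4 = 8.
ΔE = 13.60 × (1/4² − 1/8²) = 0.6375 eV.
λ = 1240 / 0.6375 = 1950 nm.

1950 nm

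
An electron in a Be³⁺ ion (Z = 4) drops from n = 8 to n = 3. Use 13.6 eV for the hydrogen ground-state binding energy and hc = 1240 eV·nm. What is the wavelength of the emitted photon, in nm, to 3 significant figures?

For Z = 4 the level energies scale as Z², so the effective Rydberg energy is 13.6 × 16 = 217.6 eV.
ΔE = 217.6 × (1/3² − 1/8²) = 217.6 × 0.09549 = 20.78 eV.
λ = hc/ΔE = 1240 / 20.78 = 59.7 nm.

59.7 nm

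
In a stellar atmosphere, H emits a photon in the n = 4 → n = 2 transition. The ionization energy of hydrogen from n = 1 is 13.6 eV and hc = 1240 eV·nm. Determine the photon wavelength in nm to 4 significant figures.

486.3 nm

ΔE = 13.60 × (1/2² − 1/4²) = 13.60 × 0.1875 = 2.550 eV.
λ = hc/ΔE = 1240 / 2.550 = 486.3 nm.
This line belongs to the Balmer series.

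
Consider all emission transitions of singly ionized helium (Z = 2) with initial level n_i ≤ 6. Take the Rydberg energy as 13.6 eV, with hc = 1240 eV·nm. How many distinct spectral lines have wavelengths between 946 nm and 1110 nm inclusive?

Enumerate all n_i → n_f pairs with 1 ≤ n_f < n_i ≤ 6 and compute λ = 1240 / [13.6·4·(1/n_f² − 1/n_i²)].
Lines falling in [946, 1110] nm: 5→4 (1013 nm).

1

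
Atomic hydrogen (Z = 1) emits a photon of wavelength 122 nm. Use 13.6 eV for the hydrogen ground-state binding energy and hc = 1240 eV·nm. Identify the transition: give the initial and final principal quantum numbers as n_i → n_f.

n_i = 2, n_f = 1

The photon energy is ΔE = hc/λ = 1240 / 122 = 10.16 eV.
With Z = 1, ΔE = 13.60 × (1/n_f² − 1/n_i²), so 1/n_f² − 1/n_i² = 0.7473.
Trying n_f = 1 gives 1/n_i² = 0.2527, i.e. n_i ≈ 2; this pair matches.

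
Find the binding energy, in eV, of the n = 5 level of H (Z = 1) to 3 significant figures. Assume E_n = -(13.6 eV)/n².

E_5 = −13.60/25 = −0.544 eV, so ionization (to E = 0) requires 0.544 eV.

0.544 eV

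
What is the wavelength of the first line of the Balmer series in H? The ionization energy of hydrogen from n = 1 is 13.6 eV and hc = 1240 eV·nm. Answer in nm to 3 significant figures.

656 nm

The Balmer series terminates on n_f = 2; the first line has n_i = 2+1 = 3.
ΔE = 13.60 × (1/2² − 1/3²) = 1.889 eV.
λ = 1240 / 1.889 = 656 nm.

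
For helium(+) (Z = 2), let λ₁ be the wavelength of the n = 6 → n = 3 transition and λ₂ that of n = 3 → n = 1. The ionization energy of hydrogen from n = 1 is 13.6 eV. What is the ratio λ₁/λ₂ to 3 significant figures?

10.7

λ ∝ 1/ΔE ∝ 1/(1/n_f² − 1/n_i²), and the Z² and hc factors cancel in the ratio.
λ₁/λ₂ = (1/1² − 1/3²)/(1/3² − 1/6²) = 0.8889/0.08333 = 10.7.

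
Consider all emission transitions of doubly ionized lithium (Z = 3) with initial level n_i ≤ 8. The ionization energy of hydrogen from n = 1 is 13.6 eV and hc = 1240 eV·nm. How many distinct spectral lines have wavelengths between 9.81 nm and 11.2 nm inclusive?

5

Enumerate all n_i → n_f pairs with 1 ≤ n_f < n_i ≤ 8 and compute λ = 1240 / [13.6·9·(1/n_f² − 1/n_i²)].
Lines falling in [9.81, 11.2] nm: 8→1 (10.29 nm), 7→1 (10.34 nm), 6→1 (10.42 nm), 5→1 (10.55 nm), 4→1 (10.81 nm).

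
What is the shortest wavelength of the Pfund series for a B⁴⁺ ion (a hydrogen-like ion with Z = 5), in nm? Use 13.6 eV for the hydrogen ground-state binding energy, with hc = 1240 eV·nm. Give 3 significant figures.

The Pfund series has lower level n_f = 5; the series limit corresponds to n_i → ∞.
ΔE_max = 13.6 × 25 / 5² = 13.60 eV.
λ_min = 1240 / 13.60 = 91.2 nm.

91.2 nm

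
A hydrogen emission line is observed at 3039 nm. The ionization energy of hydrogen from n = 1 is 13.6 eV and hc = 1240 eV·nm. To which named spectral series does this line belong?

ΔE = 1240/3039 = 0.4080 eV.
This matches 13.6 × (1/5² − 1/10²), so n_f = 5: the Pfund series.

Pfund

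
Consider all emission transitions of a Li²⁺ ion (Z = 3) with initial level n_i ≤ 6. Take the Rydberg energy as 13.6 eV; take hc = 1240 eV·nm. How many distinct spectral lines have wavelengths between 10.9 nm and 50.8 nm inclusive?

4

Enumerate all n_i → n_f pairs with 1 ≤ n_f < n_i ≤ 6 and compute λ = 1240 / [13.6·9·(1/n_f² − 1/n_i²)].
Lines falling in [10.9, 50.8] nm: 3→1 (11.40 nm), 2→1 (13.51 nm), 6→2 (45.59 nm), 5→2 (48.24 nm).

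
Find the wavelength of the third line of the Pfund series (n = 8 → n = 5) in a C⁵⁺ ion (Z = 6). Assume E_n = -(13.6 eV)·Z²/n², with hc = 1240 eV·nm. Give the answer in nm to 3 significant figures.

The Pfund series terminates on n_f = 5; the third line has n_i = 5+3 = 8.
ΔE = 489.6 × (1/5² − 1/8²) = 11.93 eV.
λ = 1240 / 11.93 = 104 nm.

104 nm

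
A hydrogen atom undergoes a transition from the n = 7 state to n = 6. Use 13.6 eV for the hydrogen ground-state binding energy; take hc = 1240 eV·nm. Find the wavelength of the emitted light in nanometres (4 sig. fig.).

12370 nm

ΔE = 13.60 × (1/6² − 1/7²) = 13.60 × 0.007370 = 0.1002 eV.
λ = hc/ΔE = 1240 / 0.1002 = 12370 nm.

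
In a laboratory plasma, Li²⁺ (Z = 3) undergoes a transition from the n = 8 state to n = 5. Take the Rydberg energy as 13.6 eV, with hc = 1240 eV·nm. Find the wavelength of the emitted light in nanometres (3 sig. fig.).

416 nm

For Z = 3 the level energies scale as Z², so the effective Rydberg energy is 13.6 × 9 = 122.4 eV.
ΔE = 122.4 × (1/5² − 1/8²) = 122.4 × 0.02438 = 2.984 eV.
λ = hc/ΔE = 1240 / 2.984 = 416 nm.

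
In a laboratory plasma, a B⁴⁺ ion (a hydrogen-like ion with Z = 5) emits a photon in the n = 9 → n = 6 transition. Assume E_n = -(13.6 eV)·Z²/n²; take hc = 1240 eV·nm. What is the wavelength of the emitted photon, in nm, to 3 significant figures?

236 nm

For Z = 5 the level energies scale as Z², so the effective Rydberg energy is 13.6 × 25 = 340.0 eV.
ΔE = 340.0 × (1/6² − 1/9²) = 340.0 × 0.01543 = 5.247 eV.
λ = hc/ΔE = 1240 / 5.247 = 236 nm.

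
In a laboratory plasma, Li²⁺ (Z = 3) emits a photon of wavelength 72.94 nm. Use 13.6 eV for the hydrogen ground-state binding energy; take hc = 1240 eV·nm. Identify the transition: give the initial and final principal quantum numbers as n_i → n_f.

n_i = 3, n_f = 2

The photon energy is ΔE = hc/λ = 1240 / 72.94 = 17.00 eV.
With Z = 3, ΔE = 122.4 × (1/n_f² − 1/n_i²), so 1/n_f² − 1/n_i² = 0.1389.
Trying n_f = 2 gives 1/n_i² = 0.1111, i.e. n_i ≈ 3; this pair matches.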